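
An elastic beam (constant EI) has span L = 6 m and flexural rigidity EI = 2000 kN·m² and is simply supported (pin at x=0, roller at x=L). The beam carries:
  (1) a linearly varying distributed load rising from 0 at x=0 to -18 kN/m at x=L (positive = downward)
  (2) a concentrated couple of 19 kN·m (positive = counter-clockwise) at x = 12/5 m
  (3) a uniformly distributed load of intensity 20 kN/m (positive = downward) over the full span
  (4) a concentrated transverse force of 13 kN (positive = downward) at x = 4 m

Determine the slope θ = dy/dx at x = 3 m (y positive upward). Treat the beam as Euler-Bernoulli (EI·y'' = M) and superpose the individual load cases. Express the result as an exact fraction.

θ(3) = 9871/3600000 rad

Load 1 — triangular load w₀=-18 kN/m (0→w₀ over full span):
  θ_1 = -w₀(7L⁴-30L²x²+15x⁴)/(360LEI) = -(-18)·(7·6⁴-30·6²·3²+15·3⁴)/(360·6·2000) = 189/80000 rad
Load 2 — applied couple M₀=19 kN·m at a=12/5 m (b=L-a=18/5):
  θ_2 = (M₀x²/(2L)-M₀(x-a)+C₁)/EI  [x>a] with C₁=M₀(3b²-L²)/(6L)=38/25 = (19·3²/(2·6)-19·(3-(12/5))+(38/25))/2000 = 437/200000 rad
Load 3 — uniform load w=20 kN/m over full span:
  θ_3 = -w(L³-6Lx²+4x³)/(24EI) = -20·(6³-6·6·3²+4·3³)/(24·2000) = 0 rad
Load 4 — point force P=13 kN at a=4 m (b=L-a=2):
  θ_4 = -Pb(L²-b²-3x²)/(6LEI)  [x≤a] = -13·2·(6²-2²-3·3²)/(6·6·2000) = -13/7200 rad
Superposition: θ = Σ θ_i = 9871/3600000 rad ≈ 0.002742 rad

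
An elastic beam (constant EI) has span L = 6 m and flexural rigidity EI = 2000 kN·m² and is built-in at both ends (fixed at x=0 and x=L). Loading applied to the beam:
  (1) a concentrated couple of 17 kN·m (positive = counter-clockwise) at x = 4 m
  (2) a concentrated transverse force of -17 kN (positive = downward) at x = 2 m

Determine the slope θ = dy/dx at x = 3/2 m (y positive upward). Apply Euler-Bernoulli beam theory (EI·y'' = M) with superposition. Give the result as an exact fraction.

θ(3/2) = 17/8000 rad

Load 1 — applied couple M₀=17 kN·m at a=4 m (b=L-a=2):
  θ_1 = (R_Ax²/2 - M_Ax)/EI  [x≤a] with R_A=34/9, M_A=17/3 = ((34/9)·(3/2)²/2 - (17/3)·(3/2))/2000 = -17/8000 rad
Load 2 — point force P=-17 kN at a=2 m (b=L-a=4):
  θ_2 = -Pb²x(2aL-(3a+b)x)/(2L³EI)  [x≤a] = -(-17)·4²·(3/2)·(2·2·6-(3·2+4)·(3/2))/(2·6³·2000) = 17/4000 rad
Superposition: θ = Σ θ_i = 17/8000 rad ≈ 0.002125 rad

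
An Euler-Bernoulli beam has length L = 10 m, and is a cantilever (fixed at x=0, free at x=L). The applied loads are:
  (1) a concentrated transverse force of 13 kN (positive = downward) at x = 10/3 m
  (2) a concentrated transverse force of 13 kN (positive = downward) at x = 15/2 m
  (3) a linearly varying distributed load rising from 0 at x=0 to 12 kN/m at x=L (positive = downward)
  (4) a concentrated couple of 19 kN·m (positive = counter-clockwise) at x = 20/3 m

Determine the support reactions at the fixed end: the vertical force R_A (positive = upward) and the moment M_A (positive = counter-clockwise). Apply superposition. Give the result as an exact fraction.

R_A = 86 kN, M_A = 3131/6 kN·m

Load 1 — point force P=13 kN at a=10/3 m (b=L-a=20/3):
  R_A = P = 13 kN
  M_A = Pa = 13·(10/3) = 130/3 kN·m
Load 2 — point force P=13 kN at a=15/2 m (b=L-a=5/2):
  R_A = P = 13 kN
  M_A = Pa = 13·(15/2) = 195/2 kN·m
Load 3 — triangular load w₀=12 kN/m (0→w₀ over full span):
  R_A = w₀L/2 = 12·10/2 = 60 kN
  M_A = w₀L²/3 = 12·10²/3 = 400 kN·m
Load 4 — applied couple M₀=19 kN·m at a=20/3 m (b=L-a=10/3):
  R_A = 0 kN
  M_A = -M₀ = -19 kN·m
Superposition: R_A = 86 kN, M_A = 3131/6 kN·m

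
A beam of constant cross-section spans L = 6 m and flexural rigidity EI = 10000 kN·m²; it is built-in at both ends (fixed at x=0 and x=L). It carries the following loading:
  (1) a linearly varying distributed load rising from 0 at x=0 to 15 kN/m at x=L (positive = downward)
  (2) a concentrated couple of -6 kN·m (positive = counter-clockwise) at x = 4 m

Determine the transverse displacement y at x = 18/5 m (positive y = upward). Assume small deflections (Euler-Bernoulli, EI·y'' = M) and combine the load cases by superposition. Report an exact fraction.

y(18/5) = -16929/7812500 m

Load 1 — triangular load w₀=15 kN/m (0→w₀ over full span):
  y_1 = -w₀x²(L-x)²(x+2L)/(120LEI) = -15·(18/5)²·(6-(18/5))²·((18/5)+2·6)/(120·6·10000) = -9477/3906250 m
Load 2 — applied couple M₀=-6 kN·m at a=4 m (b=L-a=2):
  y_2 = (R_Ax³/6 - M_Ax²/2)/EI  [x≤a] with R_A=-4/3, M_A=-2 = ((-4/3)·(18/5)³/6 - (-2)·(18/5)²/2)/10000 = 81/312500 m
Superposition: y = Σ y_i = -16929/7812500 m ≈ -0.002167 m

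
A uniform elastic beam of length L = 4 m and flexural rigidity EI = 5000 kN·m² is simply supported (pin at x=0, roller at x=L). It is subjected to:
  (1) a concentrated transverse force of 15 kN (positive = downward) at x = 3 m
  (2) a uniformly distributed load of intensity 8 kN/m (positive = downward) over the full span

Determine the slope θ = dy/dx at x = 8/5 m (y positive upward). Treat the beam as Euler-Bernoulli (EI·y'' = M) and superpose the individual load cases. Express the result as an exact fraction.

θ(8/5) = -32669/15000000 rad

Load 1 — point force P=15 kN at a=3 m (b=L-a=1):
  θ_1 = -Pb(L²-b²-3x²)/(6LEI)  [x≤a] = -15·1·(4²-1²-3·(8/5)²)/(6·4·5000) = -183/200000 rad
Load 2 — uniform load w=8 kN/m over full span:
  θ_2 = -w(L³-6Lx²+4x³)/(24EI) = -8·(4³-6·4·(8/5)²+4·(8/5)³)/(24·5000) = -296/234375 rad
Superposition: θ = Σ θ_i = -32669/15000000 rad ≈ -0.002178 rad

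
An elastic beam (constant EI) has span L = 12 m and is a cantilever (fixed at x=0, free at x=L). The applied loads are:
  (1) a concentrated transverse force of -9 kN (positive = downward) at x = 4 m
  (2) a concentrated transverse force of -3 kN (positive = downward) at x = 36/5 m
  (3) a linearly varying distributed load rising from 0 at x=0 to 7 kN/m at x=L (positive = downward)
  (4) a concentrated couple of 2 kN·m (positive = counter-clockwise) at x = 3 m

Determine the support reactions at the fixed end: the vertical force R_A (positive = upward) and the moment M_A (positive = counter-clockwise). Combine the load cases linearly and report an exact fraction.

Load 1 — point force P=-9 kN at a=4 m (b=L-a=8):
  R_A = P = (-9) = -9 kN
  M_A = Pa = (-9)·4 = -36 kN·m
Load 2 — point force P=-3 kN at a=36/5 m (b=L-a=24/5):
  R_A = P = (-3) = -3 kN
  M_A = Pa = (-3)·(36/5) = -108/5 kN·m
Load 3 — triangular load w₀=7 kN/m (0→w₀ over full span):
  R_A = w₀L/2 = 7·12/2 = 42 kN
  M_A = w₀L²/3 = 7·12²/3 = 336 kN·m
Load 4 — applied couple M₀=2 kN·m at a=3 m (b=L-a=9):
  R_A = 0 kN
  M_A = -M₀ = -2 kN·m
Superposition: R_A = 30 kN, M_A = 1382/5 kN·m

R_A = 30 kN, M_A = 1382/5 kN·m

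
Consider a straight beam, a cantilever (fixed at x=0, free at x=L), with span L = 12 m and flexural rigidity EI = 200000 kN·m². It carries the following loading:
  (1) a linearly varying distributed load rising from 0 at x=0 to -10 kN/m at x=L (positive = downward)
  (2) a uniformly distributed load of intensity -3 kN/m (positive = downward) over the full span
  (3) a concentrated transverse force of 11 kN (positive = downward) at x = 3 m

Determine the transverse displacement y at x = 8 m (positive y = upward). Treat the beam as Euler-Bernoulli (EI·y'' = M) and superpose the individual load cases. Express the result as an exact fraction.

y(8) = 52103/720000 m

Load 1 — triangular load w₀=-10 kN/m (0→w₀ over full span):
  y_1 = (w₀Lx³/12-w₀L²x²/6-w₀x⁵/(120L))/EI = ((-10)·12·8³/12-(-10)·12²·8²/6-(-10)·8⁵/(120·12))/200000 = 1472/28125 m
Load 2 — uniform load w=-3 kN/m over full span:
  y_2 = -wx²(x²-4Lx+6L²)/(24EI) = -(-3)·8²·(8²-4·12·8+6·12²)/(24·200000) = 68/3125 m
Load 3 — point force P=11 kN at a=3 m (b=L-a=9):
  y_3 = -Pa²(3x-a)/(6EI)  [x>a] = -11·3²·(3·8-3)/(6·200000) = -693/400000 m
Superposition: y = Σ y_i = 52103/720000 m ≈ 0.072365 m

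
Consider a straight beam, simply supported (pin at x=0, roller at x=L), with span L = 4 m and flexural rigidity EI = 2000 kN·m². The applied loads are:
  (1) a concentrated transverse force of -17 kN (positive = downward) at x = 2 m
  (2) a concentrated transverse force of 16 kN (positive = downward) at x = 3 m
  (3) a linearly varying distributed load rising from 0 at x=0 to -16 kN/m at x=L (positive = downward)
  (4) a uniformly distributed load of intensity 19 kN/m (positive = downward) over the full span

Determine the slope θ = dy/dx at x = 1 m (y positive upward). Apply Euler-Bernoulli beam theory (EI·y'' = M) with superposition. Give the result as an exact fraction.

θ(1) = -2761/360000 rad

Load 1 — point force P=-17 kN at a=2 m (b=L-a=2):
  θ_1 = -Pb(L²-b²-3x²)/(6LEI)  [x≤a] = -(-17)·2·(4²-2²-3·1²)/(6·4·2000) = 51/8000 rad
Load 2 — point force P=16 kN at a=3 m (b=L-a=1):
  θ_2 = -Pb(L²-b²-3x²)/(6LEI)  [x≤a] = -16·1·(4²-1²-3·1²)/(6·4·2000) = -1/250 rad
Load 3 — triangular load w₀=-16 kN/m (0→w₀ over full span):
  θ_3 = -w₀(7L⁴-30L²x²+15x⁴)/(360LEI) = -(-16)·(7·4⁴-30·4²·1²+15·1⁴)/(360·4·2000) = 1327/180000 rad
Load 4 — uniform load w=19 kN/m over full span:
  θ_4 = -w(L³-6Lx²+4x³)/(24EI) = -19·(4³-6·4·1²+4·1³)/(24·2000) = -209/12000 rad
Superposition: θ = Σ θ_i = -2761/360000 rad ≈ -0.007669 rad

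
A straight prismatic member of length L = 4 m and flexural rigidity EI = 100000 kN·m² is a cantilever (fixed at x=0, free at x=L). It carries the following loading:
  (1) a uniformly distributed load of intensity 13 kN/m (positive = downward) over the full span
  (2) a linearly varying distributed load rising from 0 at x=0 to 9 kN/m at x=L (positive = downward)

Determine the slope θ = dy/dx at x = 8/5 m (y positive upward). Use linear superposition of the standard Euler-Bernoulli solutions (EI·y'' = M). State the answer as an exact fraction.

θ(8/5) = -9556/5859375 rad

Load 1 — uniform load w=13 kN/m over full span:
  θ_1 = -wx(x²-3Lx+3L²)/(6EI) = -13·(8/5)·((8/5)²-3·4·(8/5)+3·4²)/(6·100000) = -1274/1171875 rad
Load 2 — triangular load w₀=9 kN/m (0→w₀ over full span):
  θ_2 = (w₀Lx²/4-w₀L²x/3-w₀x⁴/(24L))/EI = (9·4·(8/5)²/4-9·4²·(8/5)/3-9·(8/5)⁴/(24·4))/100000 = -1062/1953125 rad
Superposition: θ = Σ θ_i = -9556/5859375 rad ≈ -0.001631 rad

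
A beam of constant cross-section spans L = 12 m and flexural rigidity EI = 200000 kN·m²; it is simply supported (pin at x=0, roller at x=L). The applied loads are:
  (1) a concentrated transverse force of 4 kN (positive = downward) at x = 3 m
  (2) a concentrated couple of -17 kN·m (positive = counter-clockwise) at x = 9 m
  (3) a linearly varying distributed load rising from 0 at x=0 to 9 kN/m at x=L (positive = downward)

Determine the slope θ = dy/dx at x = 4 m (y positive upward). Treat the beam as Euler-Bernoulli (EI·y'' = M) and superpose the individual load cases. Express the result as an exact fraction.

θ(4) = -19153/24000000 rad

Load 1 — point force P=4 kN at a=3 m (b=L-a=9):
  θ_1 = -Pa(2L²-6Lx+3x²+a²)/(6LEI)  [x>a] = -4·3·(2·12²-6·12·4+3·4²+3²)/(6·12·200000) = -19/400000 rad
Load 2 — applied couple M₀=-17 kN·m at a=9 m (b=L-a=3):
  θ_2 = (M₀x²/(2L)+C₁)/EI  [x≤a] with C₁=M₀(3b²-L²)/(6L)=221/8 = ((-17)·4²/(2·12)+(221/8))/200000 = 391/4800000 rad
Load 3 — triangular load w₀=9 kN/m (0→w₀ over full span):
  θ_3 = -w₀(7L⁴-30L²x²+15x⁴)/(360LEI) = -9·(7·12⁴-30·12²·4²+15·4⁴)/(360·12·200000) = -13/15625 rad
Superposition: θ = Σ θ_i = -19153/24000000 rad ≈ -0.000798 rad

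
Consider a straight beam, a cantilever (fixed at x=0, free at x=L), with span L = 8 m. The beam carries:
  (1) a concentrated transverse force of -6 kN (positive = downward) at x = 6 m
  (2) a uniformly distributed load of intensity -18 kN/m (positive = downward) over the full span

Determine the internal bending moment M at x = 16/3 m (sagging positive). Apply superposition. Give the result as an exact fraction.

Load 1 — point force P=-6 kN at a=6 m (b=L-a=2):
  M_1 = -P(a-x)  [x≤a] = -(-6)·(6-(16/3)) = 4 kN·m
Load 2 — uniform load w=-18 kN/m over full span:
  M_2 = -w(L-x)²/2 = -(-18)·(8-(16/3))²/2 = 64 kN·m
Superposition: M = Σ M_i = 68 kN·m ≈ 68.000000 kN·m

M(16/3) = 68 kN·m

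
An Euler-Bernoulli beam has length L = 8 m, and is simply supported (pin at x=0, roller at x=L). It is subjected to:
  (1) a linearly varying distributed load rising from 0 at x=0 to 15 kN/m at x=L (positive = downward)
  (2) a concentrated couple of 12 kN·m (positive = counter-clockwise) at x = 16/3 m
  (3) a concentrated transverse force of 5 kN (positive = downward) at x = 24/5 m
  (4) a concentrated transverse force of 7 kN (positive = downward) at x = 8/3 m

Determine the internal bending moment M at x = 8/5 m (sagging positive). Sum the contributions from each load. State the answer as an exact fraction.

M(8/5) = 3284/75 kN·m

Load 1 — triangular load w₀=15 kN/m (0→w₀ over full span):
  M_1 = w₀Lx/6 - w₀x³/(6L) = 15·8·(8/5)/6 - 15·(8/5)³/(6·8) = 768/25 kN·m
Load 2 — applied couple M₀=12 kN·m at a=16/3 m (b=L-a=8/3):
  M_2 = M₀x/L  [x≤a] = 12·(8/5)/8 = 12/5 kN·m
Load 3 — point force P=5 kN at a=24/5 m (b=L-a=16/5):
  M_3 = Pbx/L  [x≤a] = 5·(16/5)·(8/5)/8 = 16/5 kN·m
Load 4 — point force P=7 kN at a=8/3 m (b=L-a=16/3):
  M_4 = Pbx/L  [x≤a] = 7·(16/3)·(8/5)/8 = 112/15 kN·m
Superposition: M = Σ M_i = 3284/75 kN·m ≈ 43.786667 kN·m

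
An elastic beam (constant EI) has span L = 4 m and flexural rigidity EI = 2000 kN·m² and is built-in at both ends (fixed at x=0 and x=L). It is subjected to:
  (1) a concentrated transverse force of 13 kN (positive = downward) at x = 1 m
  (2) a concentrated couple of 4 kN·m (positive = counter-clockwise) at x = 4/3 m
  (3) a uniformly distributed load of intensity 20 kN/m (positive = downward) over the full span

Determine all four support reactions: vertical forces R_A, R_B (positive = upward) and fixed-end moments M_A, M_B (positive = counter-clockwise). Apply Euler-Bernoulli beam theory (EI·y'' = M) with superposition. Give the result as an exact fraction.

Load 1 — point force P=13 kN at a=1 m (b=L-a=3):
  R_A = Pb²(3a+b)/L³ = 13·3²·(3·1+3)/4³ = 351/32 kN
  M_A = Pab²/L² = 13·1·3²/4² = 117/16 kN·m
  R_B = Pa²(a+3b)/L³ = 13·1²·(1+3·3)/4³ = 65/32 kN
  M_B = -Pa²b/L² = -13·1²·3/4² = -39/16 kN·m
Load 2 — applied couple M₀=4 kN·m at a=4/3 m (b=L-a=8/3):
  R_A = 6M₀ab/L³ = 6·4·(4/3)·(8/3)/4³ = 4/3 kN
  M_A = M₀b(2a-b)/L² = 4·(8/3)·(2·(4/3)-(8/3))/4² = 0 kN·m
  R_B = -6M₀ab/L³ = -6·4·(4/3)·(8/3)/4³ = -4/3 kN
  M_B = M₀a(2b-a)/L² = 4·(4/3)·(2·(8/3)-(4/3))/4² = 4/3 kN·m
Load 3 — uniform load w=20 kN/m over full span:
  R_A = wL/2 = 20·4/2 = 40 kN
  M_A = wL²/12 = 20·4²/12 = 80/3 kN·m
  R_B = wL/2 = 20·4/2 = 40 kN
  M_B = -wL²/12 = -20·4²/12 = -80/3 kN·m
Superposition: R_A = 5021/96 kN, M_A = 1631/48 kN·m, R_B = 3907/96 kN, M_B = -1333/48 kN·m

R_A = 5021/96 kN, M_A = 1631/48 kN·m, R_B = 3907/96 kN, M_B = -1333/48 kN·m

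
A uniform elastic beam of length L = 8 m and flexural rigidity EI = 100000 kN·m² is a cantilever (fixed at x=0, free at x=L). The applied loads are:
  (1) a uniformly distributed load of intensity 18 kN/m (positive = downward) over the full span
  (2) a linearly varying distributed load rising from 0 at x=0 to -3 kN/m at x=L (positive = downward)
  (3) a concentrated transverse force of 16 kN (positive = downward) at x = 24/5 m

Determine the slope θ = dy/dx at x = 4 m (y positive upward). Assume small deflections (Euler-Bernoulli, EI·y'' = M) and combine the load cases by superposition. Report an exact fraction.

θ(4) = -1699/125000 rad

Load 1 — uniform load w=18 kN/m over full span:
  θ_1 = -wx(x²-3Lx+3L²)/(6EI) = -18·4·(4²-3·8·4+3·8²)/(6·100000) = -42/3125 rad
Load 2 — triangular load w₀=-3 kN/m (0→w₀ over full span):
  θ_2 = (w₀Lx²/4-w₀L²x/3-w₀x⁴/(24L))/EI = ((-3)·8·4²/4-(-3)·8²·4/3-(-3)·4⁴/(24·8))/100000 = 41/25000 rad
Load 3 — point force P=16 kN at a=24/5 m (b=L-a=16/5):
  θ_3 = -Px(2a-x)/(2EI)  [x≤a] = -16·4·(2·(24/5)-4)/(2·100000) = -28/15625 rad
Superposition: θ = Σ θ_i = -1699/125000 rad ≈ -0.013592 rad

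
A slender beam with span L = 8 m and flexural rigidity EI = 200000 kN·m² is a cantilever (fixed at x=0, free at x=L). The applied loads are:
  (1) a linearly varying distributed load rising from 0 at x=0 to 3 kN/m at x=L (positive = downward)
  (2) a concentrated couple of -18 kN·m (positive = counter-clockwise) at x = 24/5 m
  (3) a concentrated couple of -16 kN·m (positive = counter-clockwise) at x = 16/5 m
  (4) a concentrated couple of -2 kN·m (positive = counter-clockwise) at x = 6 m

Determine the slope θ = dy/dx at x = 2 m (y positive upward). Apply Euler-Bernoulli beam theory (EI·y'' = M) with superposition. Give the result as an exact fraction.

Load 1 — triangular load w₀=3 kN/m (0→w₀ over full span):
  θ_1 = (w₀Lx²/4-w₀L²x/3-w₀x⁴/(24L))/EI = (3·8·2²/4-3·8²·2/3-3·2⁴/(24·8))/200000 = -417/800000 rad
Load 2 — applied couple M₀=-18 kN·m at a=24/5 m (b=L-a=16/5):
  θ_2 = M₀x/EI  [x≤a] = (-18)·2/200000 = -9/50000 rad
Load 3 — applied couple M₀=-16 kN·m at a=16/5 m (b=L-a=24/5):
  θ_3 = M₀x/EI  [x≤a] = (-16)·2/200000 = -1/6250 rad
Load 4 — applied couple M₀=-2 kN·m at a=6 m (b=L-a=2):
  θ_4 = M₀x/EI  [x≤a] = (-2)·2/200000 = -1/50000 rad
Superposition: θ = Σ θ_i = -141/160000 rad ≈ -0.000881 rad

θ(2) = -141/160000 rad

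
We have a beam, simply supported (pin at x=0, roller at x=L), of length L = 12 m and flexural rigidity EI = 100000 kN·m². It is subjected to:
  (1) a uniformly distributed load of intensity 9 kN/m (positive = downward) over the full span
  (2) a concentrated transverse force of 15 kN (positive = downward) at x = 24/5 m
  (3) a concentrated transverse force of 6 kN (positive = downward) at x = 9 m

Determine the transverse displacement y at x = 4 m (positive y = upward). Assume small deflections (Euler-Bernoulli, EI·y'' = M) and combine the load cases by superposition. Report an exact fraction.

y(4) = -67199/2500000 m

Load 1 — uniform load w=9 kN/m over full span:
  y_1 = -wx(L³-2Lx²+x³)/(24EI) = -9·4·(12³-2·12·4²+4³)/(24·100000) = -66/3125 m
Load 2 — point force P=15 kN at a=24/5 m (b=L-a=36/5):
  y_2 = -Pbx(L²-b²-x²)/(6LEI)  [x≤a] = -15·(36/5)·4·(12²-(36/5)²-4²)/(6·12·100000) = -357/78125 m
Load 3 — point force P=6 kN at a=9 m (b=L-a=3):
  y_3 = -Pbx(L²-b²-x²)/(6LEI)  [x≤a] = -6·3·4·(12²-3²-4²)/(6·12·100000) = -119/100000 m
Superposition: y = Σ y_i = -67199/2500000 m ≈ -0.026880 m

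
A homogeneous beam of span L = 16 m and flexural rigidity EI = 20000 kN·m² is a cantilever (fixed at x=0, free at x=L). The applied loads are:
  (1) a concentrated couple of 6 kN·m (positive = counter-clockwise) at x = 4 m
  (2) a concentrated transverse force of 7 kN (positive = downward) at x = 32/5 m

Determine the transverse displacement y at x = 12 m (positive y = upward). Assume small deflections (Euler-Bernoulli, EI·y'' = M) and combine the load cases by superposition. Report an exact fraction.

y(12) = -27527/468750 m

Load 1 — applied couple M₀=6 kN·m at a=4 m (b=L-a=12):
  y_1 = M₀a(2x-a)/(2EI)  [x>a] = 6·4·(2·12-4)/(2·20000) = 3/250 m
Load 2 — point force P=7 kN at a=32/5 m (b=L-a=48/5):
  y_2 = -Pa²(3x-a)/(6EI)  [x>a] = -7·(32/5)²·(3·12-(32/5))/(6·20000) = -16576/234375 m
Superposition: y = Σ y_i = -27527/468750 m ≈ -0.058724 m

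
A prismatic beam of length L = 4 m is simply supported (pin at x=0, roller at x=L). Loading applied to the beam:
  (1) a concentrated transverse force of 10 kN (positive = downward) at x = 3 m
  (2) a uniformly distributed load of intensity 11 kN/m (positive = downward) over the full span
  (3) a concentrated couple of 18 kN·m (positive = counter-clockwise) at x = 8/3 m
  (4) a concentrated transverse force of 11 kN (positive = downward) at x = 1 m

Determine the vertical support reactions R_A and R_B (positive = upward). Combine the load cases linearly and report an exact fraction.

R_A = 149/4 kN, R_B = 111/4 kN

Load 1 — point force P=10 kN at a=3 m (b=L-a=1):
  R_A = Pb/L = 10·1/4 = 5/2 kN
  R_B = Pa/L = 10·3/4 = 15/2 kN
Load 2 — uniform load w=11 kN/m over full span:
  R_A = wL/2 = 11·4/2 = 22 kN
  R_B = wL/2 = 11·4/2 = 22 kN
Load 3 — applied couple M₀=18 kN·m at a=8/3 m (b=L-a=4/3):
  R_A = M₀/L = 18/4 = 9/2 kN
  R_B = -M₀/L = -18/4 = -9/2 kN
Load 4 — point force P=11 kN at a=1 m (b=L-a=3):
  R_A = Pb/L = 11·3/4 = 33/4 kN
  R_B = Pa/L = 11·1/4 = 11/4 kN
Superposition: R_A = 149/4 kN, R_B = 111/4 kN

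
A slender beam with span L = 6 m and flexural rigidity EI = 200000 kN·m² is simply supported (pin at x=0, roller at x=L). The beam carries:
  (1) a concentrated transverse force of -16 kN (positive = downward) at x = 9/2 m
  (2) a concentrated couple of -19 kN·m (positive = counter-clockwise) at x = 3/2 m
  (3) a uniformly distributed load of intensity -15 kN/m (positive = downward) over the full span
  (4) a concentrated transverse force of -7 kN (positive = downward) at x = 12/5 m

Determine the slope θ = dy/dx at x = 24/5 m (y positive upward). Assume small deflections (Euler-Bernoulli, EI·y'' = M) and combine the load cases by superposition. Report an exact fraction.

θ(24/5) = -257437/400000000 rad

Load 1 — point force P=-16 kN at a=9/2 m (b=L-a=3/2):
  θ_1 = -Pa(2L²-6Lx+3x²+a²)/(6LEI)  [x>a] = -(-16)·(9/2)·(2·6²-6·6·(24/5)+3·(24/5)²+(9/2)²)/(6·6·200000) = -1143/10000000 rad
Load 2 — applied couple M₀=-19 kN·m at a=3/2 m (b=L-a=9/2):
  θ_2 = (M₀x²/(2L)-M₀(x-a)+C₁)/EI  [x>a] with C₁=M₀(3b²-L²)/(6L)=-209/16 = ((-19)·(24/5)²/(2·6)-(-19)·((24/5)-(3/2))+(-209/16))/200000 = 5263/80000000 rad
Load 3 — uniform load w=-15 kN/m over full span:
  θ_3 = -w(L³-6Lx²+4x³)/(24EI) = -(-15)·(6³-6·6·(24/5)²+4·(24/5)³)/(24·200000) = -2673/5000000 rad
Load 4 — point force P=-7 kN at a=12/5 m (b=L-a=18/5):
  θ_4 = -Pa(2L²-6Lx+3x²+a²)/(6LEI)  [x>a] = -(-7)·(12/5)·(2·6²-6·6·(24/5)+3·(24/5)²+(12/5)²)/(6·6·200000) = -189/3125000 rad
Superposition: θ = Σ θ_i = -257437/400000000 rad ≈ -0.000644 rad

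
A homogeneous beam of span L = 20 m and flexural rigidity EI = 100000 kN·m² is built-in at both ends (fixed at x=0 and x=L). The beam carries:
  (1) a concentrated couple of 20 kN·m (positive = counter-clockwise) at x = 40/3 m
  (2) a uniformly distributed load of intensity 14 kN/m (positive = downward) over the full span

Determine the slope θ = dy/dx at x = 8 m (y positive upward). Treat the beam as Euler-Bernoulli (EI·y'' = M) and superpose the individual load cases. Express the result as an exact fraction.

Load 1 — applied couple M₀=20 kN·m at a=40/3 m (b=L-a=20/3):
  θ_1 = (R_Ax²/2 - M_Ax)/EI  [x≤a] with R_A=4/3, M_A=20/3 = ((4/3)·8²/2 - (20/3)·8)/100000 = -1/9375 rad
Load 2 — uniform load w=14 kN/m over full span:
  θ_2 = -wx(L-x)(L-2x)/(12EI) = -14·8·(20-8)·(20-2·8)/(12·100000) = -14/3125 rad
Superposition: θ = Σ θ_i = -43/9375 rad ≈ -0.004587 rad

θ(8) = -43/9375 rad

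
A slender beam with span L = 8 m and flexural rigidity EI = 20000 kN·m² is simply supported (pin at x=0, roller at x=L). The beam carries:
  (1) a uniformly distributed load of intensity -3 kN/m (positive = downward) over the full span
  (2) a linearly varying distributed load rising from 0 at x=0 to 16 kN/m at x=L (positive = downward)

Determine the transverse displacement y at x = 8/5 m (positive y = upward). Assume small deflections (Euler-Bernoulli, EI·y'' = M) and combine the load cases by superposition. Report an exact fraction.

Load 1 — uniform load w=-3 kN/m over full span:
  y_1 = -wx(L³-2Lx²+x³)/(24EI) = -(-3)·(8/5)·(8³-2·8·(8/5)²+(8/5)³)/(24·20000) = 1856/390625 m
Load 2 — triangular load w₀=16 kN/m (0→w₀ over full span):
  y_2 = -w₀x(7L⁴-10L²x²+3x⁴)/(360LEI) = -16·(8/5)·(7·8⁴-10·8²·(8/5)²+3·(8/5)⁴)/(360·8·20000) = -352256/29296875 m
Superposition: y = Σ y_i = -213056/29296875 m ≈ -0.007272 m

y(8/5) = -213056/29296875 m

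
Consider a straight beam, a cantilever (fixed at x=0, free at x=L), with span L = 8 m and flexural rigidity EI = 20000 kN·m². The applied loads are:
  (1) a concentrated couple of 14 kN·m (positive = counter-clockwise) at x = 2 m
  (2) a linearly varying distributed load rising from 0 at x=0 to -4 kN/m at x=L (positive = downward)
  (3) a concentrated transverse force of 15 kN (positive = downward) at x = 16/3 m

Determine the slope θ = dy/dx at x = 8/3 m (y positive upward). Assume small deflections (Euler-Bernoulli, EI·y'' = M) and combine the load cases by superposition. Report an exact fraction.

Load 1 — applied couple M₀=14 kN·m at a=2 m (b=L-a=6):
  θ_1 = M₀a/EI  [x>a] = 14·2/20000 = 7/5000 rad
Load 2 — triangular load w₀=-4 kN/m (0→w₀ over full span):
  θ_2 = (w₀Lx²/4-w₀L²x/3-w₀x⁴/(24L))/EI = ((-4)·8·(8/3)²/4-(-4)·8²·(8/3)/3-(-4)·(8/3)⁴/(24·8))/20000 = 1304/151875 rad
Load 3 — point force P=15 kN at a=16/3 m (b=L-a=8/3):
  θ_3 = -Px(2a-x)/(2EI)  [x≤a] = -15·(8/3)·(2·(16/3)-(8/3))/(2·20000) = -1/125 rad
Superposition: θ = Σ θ_i = 2413/1215000 rad ≈ 0.001986 rad

θ(8/3) = 2413/1215000 rad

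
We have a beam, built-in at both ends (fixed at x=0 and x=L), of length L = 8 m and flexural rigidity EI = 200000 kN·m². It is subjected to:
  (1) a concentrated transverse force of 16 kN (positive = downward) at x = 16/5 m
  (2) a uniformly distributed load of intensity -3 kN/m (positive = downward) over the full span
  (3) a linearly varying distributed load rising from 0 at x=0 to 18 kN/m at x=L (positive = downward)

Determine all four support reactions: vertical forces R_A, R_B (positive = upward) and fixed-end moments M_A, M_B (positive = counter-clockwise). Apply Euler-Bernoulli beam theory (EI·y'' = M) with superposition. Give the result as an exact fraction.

R_A = 2496/125 kN, M_A = 5104/125 kN·m, R_B = 5504/125 kN, M_B = -6736/125 kN·m

Load 1 — point force P=16 kN at a=16/5 m (b=L-a=24/5):
  R_A = Pb²(3a+b)/L³ = 16·(24/5)²·(3·(16/5)+(24/5))/8³ = 1296/125 kN
  M_A = Pab²/L² = 16·(16/5)·(24/5)²/8² = 2304/125 kN·m
  R_B = Pa²(a+3b)/L³ = 16·(16/5)²·((16/5)+3·(24/5))/8³ = 704/125 kN
  M_B = -Pa²b/L² = -16·(16/5)²·(24/5)/8² = -1536/125 kN·m
Load 2 — uniform load w=-3 kN/m over full span:
  R_A = wL/2 = (-3)·8/2 = -12 kN
  M_A = wL²/12 = (-3)·8²/12 = -16 kN·m
  R_B = wL/2 = (-3)·8/2 = -12 kN
  M_B = -wL²/12 = -(-3)·8²/12 = 16 kN·m
Load 3 — triangular load w₀=18 kN/m (0→w₀ over full span):
  R_A = 3w₀L/20 = 3·18·8/20 = 108/5 kN
  M_A = w₀L²/30 = 18·8²/30 = 192/5 kN·m
  R_B = 7w₀L/20 = 7·18·8/20 = 252/5 kN
  M_B = -w₀L²/20 = -18·8²/20 = -288/5 kN·m
Superposition: R_A = 2496/125 kN, M_A = 5104/125 kN·m, R_B = 5504/125 kN, M_B = -6736/125 kN·m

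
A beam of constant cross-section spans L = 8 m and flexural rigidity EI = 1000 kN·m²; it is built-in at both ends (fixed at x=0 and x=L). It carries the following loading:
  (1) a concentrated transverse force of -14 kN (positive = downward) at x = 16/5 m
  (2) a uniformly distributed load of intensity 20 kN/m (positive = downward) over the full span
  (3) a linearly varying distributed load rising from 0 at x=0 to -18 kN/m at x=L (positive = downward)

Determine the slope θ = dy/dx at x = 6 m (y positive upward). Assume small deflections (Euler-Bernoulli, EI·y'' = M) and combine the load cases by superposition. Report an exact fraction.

θ(6) = 7863/250000 rad

Load 1 — point force P=-14 kN at a=16/5 m (b=L-a=24/5):
  θ_1 = Pa²(L-x)(2bL-(3b+a)(L-x))/(2L³EI)  [x>a] = (-14)·(16/5)²·(8-6)·(2·(24/5)·8-(3·(24/5)+(16/5))·(8-6))/(2·8³·1000) = -182/15625 rad
Load 2 — uniform load w=20 kN/m over full span:
  θ_2 = -wx(L-x)(L-2x)/(12EI) = -20·6·(8-6)·(8-2·6)/(12·1000) = 2/25 rad
Load 3 — triangular load w₀=-18 kN/m (0→w₀ over full span):
  θ_3 = -w₀(2x(L-x)(L-2x)(x+2L)+x²(L-x)²)/(120LEI) = -(-18)·(2·6·(8-6)·(8-2·6)·(6+2·8)+6²·(8-6)²)/(120·8·1000) = -369/10000 rad
Superposition: θ = Σ θ_i = 7863/250000 rad ≈ 0.031452 rad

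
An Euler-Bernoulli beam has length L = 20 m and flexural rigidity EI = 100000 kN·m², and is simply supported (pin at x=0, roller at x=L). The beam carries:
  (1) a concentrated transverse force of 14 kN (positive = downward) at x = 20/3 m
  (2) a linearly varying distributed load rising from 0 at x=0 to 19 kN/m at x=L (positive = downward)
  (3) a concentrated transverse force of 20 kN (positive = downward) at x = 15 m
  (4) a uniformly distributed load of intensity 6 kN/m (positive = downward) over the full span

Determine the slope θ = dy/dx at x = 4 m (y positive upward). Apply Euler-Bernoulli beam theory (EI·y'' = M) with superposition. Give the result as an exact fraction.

Load 1 — point force P=14 kN at a=20/3 m (b=L-a=40/3):
  θ_1 = -Pb(L²-b²-3x²)/(6LEI)  [x≤a] = -14·(40/3)·(20²-(40/3)²-3·4²)/(6·20·100000) = -686/253125 rad
Load 2 — triangular load w₀=19 kN/m (0→w₀ over full span):
  θ_2 = -w₀(7L⁴-30L²x²+15x⁴)/(360LEI) = -19·(7·20⁴-30·20²·4²+15·4⁴)/(360·20·100000) = -3458/140625 rad
Load 3 — point force P=20 kN at a=15 m (b=L-a=5):
  θ_3 = -Pb(L²-b²-3x²)/(6LEI)  [x≤a] = -20·5·(20²-5²-3·4²)/(6·20·100000) = -109/40000 rad
Load 4 — uniform load w=6 kN/m over full span:
  θ_4 = -w(L³-6Lx²+4x³)/(24EI) = -6·(20³-6·20·4²+4·4³)/(24·100000) = -99/6250 rad
Superposition: θ = Σ θ_i = -3715093/81000000 rad ≈ -0.045865 rad

θ(4) = -3715093/81000000 rad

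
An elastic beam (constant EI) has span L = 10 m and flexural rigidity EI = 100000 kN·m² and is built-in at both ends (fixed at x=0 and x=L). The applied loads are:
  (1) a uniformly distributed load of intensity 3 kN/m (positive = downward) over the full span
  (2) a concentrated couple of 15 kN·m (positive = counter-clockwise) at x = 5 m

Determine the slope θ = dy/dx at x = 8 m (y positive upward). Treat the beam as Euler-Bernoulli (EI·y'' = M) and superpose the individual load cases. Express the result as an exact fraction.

θ(8) = 21/100000 rad

Load 1 — uniform load w=3 kN/m over full span:
  θ_1 = -wx(L-x)(L-2x)/(12EI) = -3·8·(10-8)·(10-2·8)/(12·100000) = 3/12500 rad
Load 2 — applied couple M₀=15 kN·m at a=5 m (b=L-a=5):
  θ_2 = (R_Ax²/2 - M_Ax - M₀(x-a))/EI  [x>a] with R_A=9/4, M_A=15/4 = ((9/4)·8²/2 - (15/4)·8 - 15·(8-5))/100000 = -3/100000 rad
Superposition: θ = Σ θ_i = 21/100000 rad ≈ 0.000210 rad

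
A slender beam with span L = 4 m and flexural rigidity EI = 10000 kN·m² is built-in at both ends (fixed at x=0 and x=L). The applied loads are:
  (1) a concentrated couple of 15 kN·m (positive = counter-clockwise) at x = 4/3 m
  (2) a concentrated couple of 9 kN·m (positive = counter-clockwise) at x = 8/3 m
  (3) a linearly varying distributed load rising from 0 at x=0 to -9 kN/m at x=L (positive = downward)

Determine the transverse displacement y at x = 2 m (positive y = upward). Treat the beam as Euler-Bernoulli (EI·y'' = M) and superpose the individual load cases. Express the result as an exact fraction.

Load 1 — applied couple M₀=15 kN·m at a=4/3 m (b=L-a=8/3):
  y_1 = (R_Ax³/6 - M_Ax²/2 - M₀(x-a)²/2)/EI  [x>a] with R_A=5, M_A=0 = (5·2³/6 - 0·2²/2 - 15·(2-(4/3))²/2)/10000 = 1/3000 m
Load 2 — applied couple M₀=9 kN·m at a=8/3 m (b=L-a=4/3):
  y_2 = (R_Ax³/6 - M_Ax²/2)/EI  [x≤a] with R_A=3, M_A=3 = (3·2³/6 - 3·2²/2)/10000 = -1/5000 m
Load 3 — triangular load w₀=-9 kN/m (0→w₀ over full span):
  y_3 = -w₀x²(L-x)²(x+2L)/(120LEI) = -(-9)·2²·(4-2)²·(2+2·4)/(120·4·10000) = 3/10000 m
Superposition: y = Σ y_i = 13/30000 m ≈ 0.000433 m

y(2) = 13/30000 m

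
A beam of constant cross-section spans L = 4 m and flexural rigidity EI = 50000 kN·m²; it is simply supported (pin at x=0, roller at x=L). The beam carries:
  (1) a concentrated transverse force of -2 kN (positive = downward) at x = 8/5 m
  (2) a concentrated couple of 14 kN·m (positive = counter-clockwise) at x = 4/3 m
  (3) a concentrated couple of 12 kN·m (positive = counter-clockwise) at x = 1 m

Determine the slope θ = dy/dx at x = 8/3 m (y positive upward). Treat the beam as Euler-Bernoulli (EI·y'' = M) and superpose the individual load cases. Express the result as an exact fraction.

θ(8/3) = -6019/37500000 rad

Load 1 — point force P=-2 kN at a=8/5 m (b=L-a=12/5):
  θ_1 = -Pa(2L²-6Lx+3x²+a²)/(6LEI)  [x>a] = -(-2)·(8/5)·(2·4²-6·4·(8/3)+3·(8/3)²+(8/5)²)/(6·4·50000) = -76/3515625 rad
Load 2 — applied couple M₀=14 kN·m at a=4/3 m (b=L-a=8/3):
  θ_2 = (M₀x²/(2L)-M₀(x-a)+C₁)/EI  [x>a] with C₁=M₀(3b²-L²)/(6L)=28/9 = (14·(8/3)²/(2·4)-14·((8/3)-(4/3))+(28/9))/50000 = -7/112500 rad
Load 3 — applied couple M₀=12 kN·m at a=1 m (b=L-a=3):
  θ_3 = (M₀x²/(2L)-M₀(x-a)+C₁)/EI  [x>a] with C₁=M₀(3b²-L²)/(6L)=11/2 = (12·(8/3)²/(2·4)-12·((8/3)-1)+(11/2))/50000 = -23/300000 rad
Superposition: θ = Σ θ_i = -6019/37500000 rad ≈ -0.000161 rad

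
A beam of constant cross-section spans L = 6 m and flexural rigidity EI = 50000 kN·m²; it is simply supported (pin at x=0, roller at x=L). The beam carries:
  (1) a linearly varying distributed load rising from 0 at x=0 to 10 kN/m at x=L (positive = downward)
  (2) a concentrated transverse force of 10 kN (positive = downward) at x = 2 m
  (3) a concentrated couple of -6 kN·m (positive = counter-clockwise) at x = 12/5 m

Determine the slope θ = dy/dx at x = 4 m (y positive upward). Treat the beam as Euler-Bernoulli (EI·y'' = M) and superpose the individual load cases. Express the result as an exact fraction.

θ(4) = 1217/1875000 rad

Load 1 — triangular load w₀=10 kN/m (0→w₀ over full span):
  θ_1 = -w₀(7L⁴-30L²x²+15x⁴)/(360LEI) = -10·(7·6⁴-30·6²·4²+15·4⁴)/(360·6·50000) = 91/225000 rad
Load 2 — point force P=10 kN at a=2 m (b=L-a=4):
  θ_2 = -Pa(2L²-6Lx+3x²+a²)/(6LEI)  [x>a] = -10·2·(2·6²-6·6·4+3·4²+2²)/(6·6·50000) = 1/4500 rad
Load 3 — applied couple M₀=-6 kN·m at a=12/5 m (b=L-a=18/5):
  θ_3 = (M₀x²/(2L)-M₀(x-a)+C₁)/EI  [x>a] with C₁=M₀(3b²-L²)/(6L)=-12/25 = ((-6)·4²/(2·6)-(-6)·(4-(12/5))+(-12/25))/50000 = 7/312500 rad
Superposition: θ = Σ θ_i = 1217/1875000 rad ≈ 0.000649 rad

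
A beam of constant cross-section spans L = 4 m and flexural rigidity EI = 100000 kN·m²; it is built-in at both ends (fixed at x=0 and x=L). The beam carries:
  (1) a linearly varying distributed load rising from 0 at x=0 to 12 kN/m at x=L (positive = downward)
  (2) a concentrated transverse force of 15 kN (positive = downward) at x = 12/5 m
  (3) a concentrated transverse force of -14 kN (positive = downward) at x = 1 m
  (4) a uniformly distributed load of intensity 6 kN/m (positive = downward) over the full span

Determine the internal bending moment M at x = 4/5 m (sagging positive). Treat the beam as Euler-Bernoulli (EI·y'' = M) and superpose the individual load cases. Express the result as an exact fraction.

Load 1 — triangular load w₀=12 kN/m (0→w₀ over full span):
  M_1 = 3w₀Lx/20 - w₀L²/30 - w₀x³/(6L) = 3·12·4·(4/5)/20 - 12·4²/30 - 12·(4/5)³/(6·4) = -112/125 kN·m
Load 2 — point force P=15 kN at a=12/5 m (b=L-a=8/5):
  M_2 = Pb²(3a+b)x/L³ - Pab²/L²  [x≤a] = 15·(8/5)²·(3·(12/5)+(8/5))·(4/5)/4³ - 15·(12/5)·(8/5)²/4² = -192/125 kN·m
Load 3 — point force P=-14 kN at a=1 m (b=L-a=3):
  M_3 = Pb²(3a+b)x/L³ - Pab²/L²  [x≤a] = (-14)·3²·(3·1+3)·(4/5)/4³ - (-14)·1·3²/4² = -63/40 kN·m
Load 4 — uniform load w=6 kN/m over full span:
  M_4 = wLx/2 - wL²/12 - wx²/2 = 6·4·(4/5)/2 - 6·4²/12 - 6·(4/5)²/2 = -8/25 kN·m
Superposition: M = Σ M_i = -4327/1000 kN·m ≈ -4.327000 kN·m

M(4/5) = -4327/1000 kN·m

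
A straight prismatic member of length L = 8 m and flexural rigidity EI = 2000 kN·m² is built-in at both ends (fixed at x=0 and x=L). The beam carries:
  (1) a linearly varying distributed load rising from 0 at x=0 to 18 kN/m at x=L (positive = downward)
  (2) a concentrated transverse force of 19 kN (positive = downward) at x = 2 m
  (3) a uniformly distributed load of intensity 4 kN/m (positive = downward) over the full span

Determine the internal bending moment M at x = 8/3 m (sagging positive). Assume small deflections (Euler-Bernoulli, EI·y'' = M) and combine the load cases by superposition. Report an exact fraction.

M(8/3) = 3349/120 kN·m

Load 1 — triangular load w₀=18 kN/m (0→w₀ over full span):
  M_1 = 3w₀Lx/20 - w₀L²/30 - w₀x³/(6L) = 3·18·8·(8/3)/20 - 18·8²/30 - 18·(8/3)³/(6·8) = 544/45 kN·m
Load 2 — point force P=19 kN at a=2 m (b=L-a=6):
  M_2 = Pa²(a+3b)(L-x)/L³ - Pa²b/L²  [x>a] = 19·2²·(2+3·6)·(8-(8/3))/8³ - 19·2²·6/8² = 209/24 kN·m
Load 3 — uniform load w=4 kN/m over full span:
  M_3 = wLx/2 - wL²/12 - wx²/2 = 4·8·(8/3)/2 - 4·8²/12 - 4·(8/3)²/2 = 64/9 kN·m
Superposition: M = Σ M_i = 3349/120 kN·m ≈ 27.908333 kN·m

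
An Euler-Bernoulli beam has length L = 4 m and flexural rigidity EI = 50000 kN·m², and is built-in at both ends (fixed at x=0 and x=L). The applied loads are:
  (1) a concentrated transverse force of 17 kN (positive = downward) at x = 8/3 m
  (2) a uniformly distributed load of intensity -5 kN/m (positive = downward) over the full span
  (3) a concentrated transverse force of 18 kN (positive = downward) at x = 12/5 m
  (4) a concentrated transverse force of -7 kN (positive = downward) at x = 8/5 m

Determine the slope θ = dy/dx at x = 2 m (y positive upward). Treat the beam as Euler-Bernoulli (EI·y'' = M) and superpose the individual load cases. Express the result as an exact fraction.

Load 1 — point force P=17 kN at a=8/3 m (b=L-a=4/3):
  θ_1 = -Pb²x(2aL-(3a+b)x)/(2L³EI)  [x≤a] = -17·(4/3)²·2·(2·(8/3)·4-(3·(8/3)+(4/3))·2)/(2·4³·50000) = -17/675000 rad
Load 2 — uniform load w=-5 kN/m over full span:
  θ_2 = -wx(L-x)(L-2x)/(12EI) = -(-5)·2·(4-2)·(4-2·2)/(12·50000) = 0 rad
Load 3 — point force P=18 kN at a=12/5 m (b=L-a=8/5):
  θ_3 = -Pb²x(2aL-(3a+b)x)/(2L³EI)  [x≤a] = -18·(8/5)²·2·(2·(12/5)·4-(3·(12/5)+(8/5))·2)/(2·4³·50000) = -9/390625 rad
Load 4 — point force P=-7 kN at a=8/5 m (b=L-a=12/5):
  θ_4 = Pa²(L-x)(2bL-(3b+a)(L-x))/(2L³EI)  [x>a] = (-7)·(8/5)²·(4-2)·(2·(12/5)·4-(3·(12/5)+(8/5))·(4-2))/(2·4³·50000) = -7/781250 rad
Superposition: θ = Σ θ_i = -193/3375000 rad ≈ -0.000057 rad

θ(2) = -193/3375000 rad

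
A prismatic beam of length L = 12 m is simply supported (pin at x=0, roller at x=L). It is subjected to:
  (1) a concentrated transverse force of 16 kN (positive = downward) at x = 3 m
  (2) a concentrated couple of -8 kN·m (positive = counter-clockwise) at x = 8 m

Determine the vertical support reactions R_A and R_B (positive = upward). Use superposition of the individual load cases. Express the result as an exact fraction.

Load 1 — point force P=16 kN at a=3 m (b=L-a=9):
  R_A = Pb/L = 16·9/12 = 12 kN
  R_B = Pa/L = 16·3/12 = 4 kN
Load 2 — applied couple M₀=-8 kN·m at a=8 m (b=L-a=4):
  R_A = M₀/L = (-8)/12 = -2/3 kN
  R_B = -M₀/L = -(-8)/12 = 2/3 kN
Superposition: R_A = 34/3 kN, R_B = 14/3 kN

R_A = 34/3 kN, R_B = 14/3 kN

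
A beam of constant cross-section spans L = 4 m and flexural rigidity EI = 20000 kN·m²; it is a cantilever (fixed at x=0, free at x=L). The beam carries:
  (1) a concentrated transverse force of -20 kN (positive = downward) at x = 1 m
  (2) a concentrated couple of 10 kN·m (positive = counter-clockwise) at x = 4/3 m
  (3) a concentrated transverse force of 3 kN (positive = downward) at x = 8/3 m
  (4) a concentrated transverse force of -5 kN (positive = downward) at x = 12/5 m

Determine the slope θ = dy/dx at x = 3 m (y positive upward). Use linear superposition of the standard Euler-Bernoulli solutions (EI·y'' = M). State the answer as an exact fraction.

θ(3) = 203/150000 rad

Load 1 — point force P=-20 kN at a=1 m (b=L-a=3):
  θ_1 = -Pa²/(2EI)  [x>a] = -(-20)·1²/(2·20000) = 1/2000 rad
Load 2 — applied couple M₀=10 kN·m at a=4/3 m (b=L-a=8/3):
  θ_2 = M₀a/EI  [x>a] = 10·(4/3)/20000 = 1/1500 rad
Load 3 — point force P=3 kN at a=8/3 m (b=L-a=4/3):
  θ_3 = -Pa²/(2EI)  [x>a] = -3·(8/3)²/(2·20000) = -1/1875 rad
Load 4 — point force P=-5 kN at a=12/5 m (b=L-a=8/5):
  θ_4 = -Pa²/(2EI)  [x>a] = -(-5)·(12/5)²/(2·20000) = 9/12500 rad
Superposition: θ = Σ θ_i = 203/150000 rad ≈ 0.001353 rad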